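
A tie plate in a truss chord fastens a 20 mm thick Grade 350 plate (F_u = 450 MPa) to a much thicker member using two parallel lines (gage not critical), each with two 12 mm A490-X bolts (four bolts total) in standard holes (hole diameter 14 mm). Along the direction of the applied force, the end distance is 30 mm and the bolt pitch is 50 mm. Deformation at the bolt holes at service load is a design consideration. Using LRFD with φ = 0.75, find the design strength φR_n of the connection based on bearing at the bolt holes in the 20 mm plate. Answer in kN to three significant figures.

Per bolt r_n = 1.2 l_c t F_u ≤ 2.4 d t F_u; upper limit = 2.4 × 12 × 20 × 450 / 1000 = 259.2 kN.
Edge bolt: l_c = 30 − 14/2 = 23 mm → 1.2 × 23 × 20 × 450 / 1000 = 248.4 → r_n = 248.4 kN.
Interior bolts: l_c = 50 − 14 = 36 mm → 1.2 × 36 × 20 × 450 / 1000 = 388.8 → r_n = 259.2 kN.
R_n = 2 × 248.4 + 2 × 259.2 = 1015 kN.
Design strength φR_n = 0.75 × 1015 = 761 kN.

761 kN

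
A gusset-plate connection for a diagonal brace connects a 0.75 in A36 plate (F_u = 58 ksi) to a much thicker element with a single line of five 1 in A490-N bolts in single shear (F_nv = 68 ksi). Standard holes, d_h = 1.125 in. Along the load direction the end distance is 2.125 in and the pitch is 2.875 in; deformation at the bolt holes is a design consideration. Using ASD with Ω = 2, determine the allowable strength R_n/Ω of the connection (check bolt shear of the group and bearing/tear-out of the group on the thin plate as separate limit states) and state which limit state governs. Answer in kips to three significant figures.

134 kips (bolt shear governs)

Bolt shear: A_b = π·1²/4 = 0.7854 in²; R_n = 68 × 0.7854 × 5 × 1 = 267 kips → 267 / 2 = 134 kips.
Bearing (1.2 l_c t F_u ≤ 2.4 d t F_u): upper limit = 2.4·1·0.75·58 = 104.4 kips.
  Edge l_c = 2.125 − 1.125/2 = 1.562 → r_n = 81.56 kips; interior l_c = 2.875 − 1.125 = 1.75 → r_n = 91.35 kips.
  R_n,bearing = 1·81.56 + 4·91.35 = 447 kips → 447 / 2 = 223 kips.
Bolt shear governs: 134 kips.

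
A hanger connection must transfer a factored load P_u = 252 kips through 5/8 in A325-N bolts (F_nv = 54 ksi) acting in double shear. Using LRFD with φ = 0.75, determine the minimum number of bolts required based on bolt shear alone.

11 bolts

A_b = π·0.625²/4 = 0.3068 in².
Per-bolt design strength φR_n = 0.75 × 54 × 0.3068 × 2 = 24.85 kips.
n ≥ 252 / 24.85 = 10.14 → use 11 bolts.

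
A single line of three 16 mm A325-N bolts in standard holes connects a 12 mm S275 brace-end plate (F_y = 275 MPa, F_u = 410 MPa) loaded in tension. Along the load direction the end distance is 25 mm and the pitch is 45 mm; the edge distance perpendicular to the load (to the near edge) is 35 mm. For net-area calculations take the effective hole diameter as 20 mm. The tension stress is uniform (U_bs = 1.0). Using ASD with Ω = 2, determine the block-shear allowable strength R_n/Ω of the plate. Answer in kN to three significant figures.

157 kN

Shear plane L_v = 25 + 2·45 = 115 mm; A_gv = 115 × 12 = 1380 mm².
A_nv = (115 − 2.5·20) × 12 = 780 mm².
A_nt = (35 − 0.5·20) × 12 = 300 mm².
0.6 F_u A_nv = 191.9 kN; 0.6 F_y A_gv = 227.7 kN → shear rupture governs the shear term.
R_n = 191.9 + 1.0 × 410 × 300 / 1000 = 314.9 kN.
Allowable strength R_n/Ω = 314.9 / 2 = 157 kN.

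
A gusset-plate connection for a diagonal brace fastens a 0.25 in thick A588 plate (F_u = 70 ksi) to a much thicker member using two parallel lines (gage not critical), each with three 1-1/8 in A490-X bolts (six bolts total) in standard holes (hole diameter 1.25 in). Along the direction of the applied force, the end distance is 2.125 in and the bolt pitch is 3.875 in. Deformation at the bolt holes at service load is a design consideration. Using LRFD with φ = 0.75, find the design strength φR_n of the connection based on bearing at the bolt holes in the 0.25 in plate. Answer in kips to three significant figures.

Per bolt r_n = 1.2 l_c t F_u ≤ 2.4 d t F_u; upper limit = 2.4 × 1.125 × 0.25 × 70 = 47.25 kips.
Edge bolt: l_c = 2.125 − 1.25/2 = 1.5 in → 1.2 × 1.5 × 0.25 × 70 = 31.5 → r_n = 31.5 kips.
Interior bolts: l_c = 3.875 − 1.25 = 2.625 in → 1.2 × 2.625 × 0.25 × 70 = 55.12 → r_n = 47.25 kips.
R_n = 2 × 31.5 + 4 × 47.25 = 252 kips.
Design strength φR_n = 0.75 × 252 = 189 kips.

189 kips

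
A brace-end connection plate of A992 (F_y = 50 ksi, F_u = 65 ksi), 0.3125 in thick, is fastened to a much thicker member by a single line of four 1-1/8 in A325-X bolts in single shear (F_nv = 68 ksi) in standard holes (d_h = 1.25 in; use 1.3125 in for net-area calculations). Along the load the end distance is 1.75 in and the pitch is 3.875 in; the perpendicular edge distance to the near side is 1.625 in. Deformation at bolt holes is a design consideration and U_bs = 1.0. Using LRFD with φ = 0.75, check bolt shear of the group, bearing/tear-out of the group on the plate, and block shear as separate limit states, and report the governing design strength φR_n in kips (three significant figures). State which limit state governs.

Bolt shear: A_b = π·1.125²/4 = 0.994 in²; R_n = 68 × 0.994 × 4 × 1 = 270.4 kips → 0.75 × 270.4 = 203 kips.
Bearing: edge l_c = 1.125, r_n = 27.42 kips; interior l_c = 2.625, r_n = 54.84 kips; R_n = 27.42 + 3·54.84 = 192 kips → 144 kips.
Block shear: A_gv = 4.18, A_nv = 2.744, A_nt = 0.3027 in²; R_n = min(0.6F_uA_nv, 0.6F_yA_gv) + U_bs·F_u·A_nt = 126.7 kips → 95 kips.
Block shear governs: 95 kips.

95 kips (block shear governs)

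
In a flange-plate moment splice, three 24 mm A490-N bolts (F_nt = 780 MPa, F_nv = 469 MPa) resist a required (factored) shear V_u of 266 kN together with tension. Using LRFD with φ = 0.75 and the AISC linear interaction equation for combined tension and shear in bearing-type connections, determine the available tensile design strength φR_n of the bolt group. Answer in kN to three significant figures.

A_b = π·24²/4 = 452.4 mm²; f_rv = 266 × 1000 / (3 × 452.4) = 196 MPa.
F'_nt = 1.3 F_nt − (F_nt / φF_nv) f_rv = 1.3·780 − (780/(0.75·469))·196 = 579.4 MPa, capped at F_nt → F'_nt = 579.4 MPa.
R_n = F'_nt · A_b · n = 579.4 × 452.4 × 3 / 1000 = 786.3 kN.
Design strength φR_n = 0.75 × 786.3 = 590 kN.

590 kN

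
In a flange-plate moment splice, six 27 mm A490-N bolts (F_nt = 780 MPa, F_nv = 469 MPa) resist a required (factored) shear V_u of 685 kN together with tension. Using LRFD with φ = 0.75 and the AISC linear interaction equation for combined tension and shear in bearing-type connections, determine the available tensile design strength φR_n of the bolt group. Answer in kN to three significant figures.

A_b = π·27²/4 = 572.6 mm²; f_rv = 685 × 1000 / (6 × 572.6) = 199.4 MPa.
F'_nt = 1.3 F_nt − (F_nt / φF_nv) f_rv = 1.3·780 − (780/(0.75·469))·199.4 = 571.8 MPa, capped at F_nt → F'_nt = 571.8 MPa.
R_n = F'_nt · A_b · n = 571.8 × 572.6 × 6 / 1000 = 1964 kN.
Design strength φR_n = 0.75 × 1964 = 1470 kN.

1470 kN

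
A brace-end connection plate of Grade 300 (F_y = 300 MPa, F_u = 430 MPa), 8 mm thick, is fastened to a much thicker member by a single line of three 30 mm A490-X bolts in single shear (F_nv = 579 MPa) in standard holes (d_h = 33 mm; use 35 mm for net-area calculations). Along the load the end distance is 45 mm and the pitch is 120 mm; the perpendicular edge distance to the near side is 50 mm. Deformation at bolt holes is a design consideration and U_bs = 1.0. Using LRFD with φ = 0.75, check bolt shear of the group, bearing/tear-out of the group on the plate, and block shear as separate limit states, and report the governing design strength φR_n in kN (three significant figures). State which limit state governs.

Bolt shear: A_b = π·30²/4 = 706.9 mm²; R_n = 579 × 706.9 × 3 × 1 / 1000 = 1228 kN → 0.75 × 1228 = 921 kN.
Bearing: edge l_c = 28.5, r_n = 117.6 kN; interior l_c = 87, r_n = 247.7 kN; R_n = 117.6 + 2·247.7 = 613 kN → 460 kN.
Block shear: A_gv = 2280, A_nv = 1580, A_nt = 260 mm²; R_n = min(0.6F_uA_nv, 0.6F_yA_gv) + U_bs·F_u·A_nt = 519.4 kN → 390 kN.
Block shear governs: 390 kN.

390 kN (block shear governs)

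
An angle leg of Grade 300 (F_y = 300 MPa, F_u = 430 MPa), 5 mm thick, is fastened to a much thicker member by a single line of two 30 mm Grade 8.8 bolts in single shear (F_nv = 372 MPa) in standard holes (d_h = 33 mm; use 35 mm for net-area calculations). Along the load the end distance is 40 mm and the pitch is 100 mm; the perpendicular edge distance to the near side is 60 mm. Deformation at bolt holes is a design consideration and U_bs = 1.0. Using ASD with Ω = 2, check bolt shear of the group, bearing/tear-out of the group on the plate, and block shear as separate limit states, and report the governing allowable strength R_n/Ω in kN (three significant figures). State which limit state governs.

Bolt shear: A_b = π·30²/4 = 706.9 mm²; R_n = 372 × 706.9 × 2 × 1 / 1000 = 525.9 kN → 525.9 / 2 = 263 kN.
Bearing: edge l_c = 23.5, r_n = 60.63 kN; interior l_c = 67, r_n = 154.8 kN; R_n = 60.63 + 1·154.8 = 215.4 kN → 108 kN.
Block shear: A_gv = 700, A_nv = 437.5, A_nt = 212.5 mm²; R_n = min(0.6F_uA_nv, 0.6F_yA_gv) + U_bs·F_u·A_nt = 204.2 kN → 102 kN.
Block shear governs: 102 kN.

102 kN (block shear governs)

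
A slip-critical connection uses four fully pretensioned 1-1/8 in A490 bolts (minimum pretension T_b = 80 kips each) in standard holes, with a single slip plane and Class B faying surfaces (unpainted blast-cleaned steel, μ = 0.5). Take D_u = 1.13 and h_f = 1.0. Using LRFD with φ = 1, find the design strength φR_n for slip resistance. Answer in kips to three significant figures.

181 kips

R_n = μ · D_u · h_f · T_b · n_s · n_b = 0.5 × 1.13 × 1.0 × 80 × 1 × 4 = 180.8 kips.
Design strength φR_n = 1 × 180.8 = 181 kips.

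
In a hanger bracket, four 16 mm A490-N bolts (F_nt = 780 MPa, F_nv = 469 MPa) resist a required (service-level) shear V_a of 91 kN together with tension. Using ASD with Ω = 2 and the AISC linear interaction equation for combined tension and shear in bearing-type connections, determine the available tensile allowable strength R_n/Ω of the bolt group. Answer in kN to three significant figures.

A_b = π·16²/4 = 201.1 mm²; f_rv = 91 × 1000 / (4 × 201.1) = 113.1 MPa.
F'_nt = 1.3 F_nt − (Ω F_nt / F_nv) f_rv = 1.3·780 − (2·780/469)·113.1 = 637.6 MPa, capped at F_nt → F'_nt = 637.6 MPa.
R_n = F'_nt · A_b · n = 637.6 × 201.1 × 4 / 1000 = 512.8 kN.
Allowable strength R_n/Ω = 512.8 / 2 = 256 kN.

256 kN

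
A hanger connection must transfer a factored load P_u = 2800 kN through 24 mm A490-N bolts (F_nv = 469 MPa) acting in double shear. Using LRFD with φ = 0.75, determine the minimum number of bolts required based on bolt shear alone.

9 bolts

A_b = π·24²/4 = 452.4 mm².
Per-bolt design strength φR_n = 0.75 × 469 × 452.4 × 2 / 1000 = 318.3 kN.
n ≥ 2800 / 318.3 = 8.798 → use 9 bolts.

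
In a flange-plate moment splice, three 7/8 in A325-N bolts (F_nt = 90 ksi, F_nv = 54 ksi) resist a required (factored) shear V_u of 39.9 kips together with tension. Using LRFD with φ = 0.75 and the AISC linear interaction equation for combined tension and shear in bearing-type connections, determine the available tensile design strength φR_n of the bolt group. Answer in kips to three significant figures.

A_b = π·0.875²/4 = 0.6013 in²; f_rv = 39.9 / (3 × 0.6013) = 22.12 ksi.
F'_nt = 1.3 F_nt − (F_nt / φF_nv) f_rv = 1.3·90 − (90/(0.75·54))·22.12 = 67.85 ksi, capped at F_nt → F'_nt = 67.85 ksi.
R_n = F'_nt · A_b · n = 67.85 × 0.6013 × 3 = 122.4 kips.
Design strength φR_n = 0.75 × 122.4 = 91.8 kips.

91.8 kips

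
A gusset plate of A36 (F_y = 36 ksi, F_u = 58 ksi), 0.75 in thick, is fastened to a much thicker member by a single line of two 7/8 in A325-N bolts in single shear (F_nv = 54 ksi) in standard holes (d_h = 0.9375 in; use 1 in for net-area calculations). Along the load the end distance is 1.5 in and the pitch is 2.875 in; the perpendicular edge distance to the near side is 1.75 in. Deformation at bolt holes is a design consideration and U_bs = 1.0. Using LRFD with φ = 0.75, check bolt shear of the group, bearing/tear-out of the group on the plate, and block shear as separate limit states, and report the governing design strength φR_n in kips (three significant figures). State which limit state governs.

48.7 kips (bolt shear governs)

Bolt shear: A_b = π·0.875²/4 = 0.6013 in²; R_n = 54 × 0.6013 × 2 × 1 = 64.94 kips → 0.75 × 64.94 = 48.7 kips.
Bearing: edge l_c = 1.031, r_n = 53.83 kips; interior l_c = 1.938, r_n = 91.35 kips; R_n = 53.83 + 1·91.35 = 145.2 kips → 109 kips.
Block shear: A_gv = 3.281, A_nv = 2.156, A_nt = 0.9375 in²; R_n = min(0.6F_uA_nv, 0.6F_yA_gv) + U_bs·F_u·A_nt = 125.2 kips → 93.9 kips.
Bolt shear governs: 48.7 kips.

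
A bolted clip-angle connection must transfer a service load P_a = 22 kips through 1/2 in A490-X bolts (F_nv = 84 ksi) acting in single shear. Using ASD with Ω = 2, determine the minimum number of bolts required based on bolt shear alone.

3 bolts

A_b = π·0.5²/4 = 0.1963 in².
Per-bolt allowable strength R_n/Ω = 84 × 0.1963 × 1 / 2 = 8.247 kips.
n ≥ 22 / 8.247 = 2.668 → use 3 bolts.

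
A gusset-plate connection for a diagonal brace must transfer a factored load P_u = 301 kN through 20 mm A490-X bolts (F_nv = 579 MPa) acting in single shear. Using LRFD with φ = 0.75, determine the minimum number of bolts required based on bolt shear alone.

3 bolts

A_b = π·20²/4 = 314.2 mm².
Per-bolt design strength φR_n = 0.75 × 579 × 314.2 × 1 / 1000 = 136.4 kN.
n ≥ 301 / 136.4 = 2.206 → use 3 bolts.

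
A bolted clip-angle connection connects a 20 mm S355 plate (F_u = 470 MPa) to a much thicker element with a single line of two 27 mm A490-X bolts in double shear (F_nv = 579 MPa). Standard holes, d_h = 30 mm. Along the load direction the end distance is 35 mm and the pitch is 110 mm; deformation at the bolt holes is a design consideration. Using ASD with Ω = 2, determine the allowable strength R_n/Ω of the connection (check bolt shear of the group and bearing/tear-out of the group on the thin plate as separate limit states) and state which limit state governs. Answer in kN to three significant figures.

Bolt shear: A_b = π·27²/4 = 572.6 mm²; R_n = 579 × 572.6 × 2 × 2 / 1000 = 1326 kN → 1326 / 2 = 663 kN.
Bearing (1.2 l_c t F_u ≤ 2.4 d t F_u): upper limit = 2.4·27·20·470 / 1000 = 609.1 kN.
  Edge l_c = 35 − 30/2 = 20 → r_n = 225.6 kN; interior l_c = 110 − 30 = 80 → r_n = 609.1 kN.
  R_n,bearing = 1·225.6 + 1·609.1 = 834.7 kN → 834.7 / 2 = 417 kN.
Bearing governs: 417 kN.

417 kN (bearing governs)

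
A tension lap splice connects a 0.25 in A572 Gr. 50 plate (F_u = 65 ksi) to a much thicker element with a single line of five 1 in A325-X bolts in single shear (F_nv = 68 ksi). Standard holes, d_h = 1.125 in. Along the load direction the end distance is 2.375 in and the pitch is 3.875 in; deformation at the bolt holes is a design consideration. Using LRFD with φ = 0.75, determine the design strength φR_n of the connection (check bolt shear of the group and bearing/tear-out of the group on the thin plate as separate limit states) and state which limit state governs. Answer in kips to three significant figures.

144 kips (bearing governs)

Bolt shear: A_b = π·1²/4 = 0.7854 in²; R_n = 68 × 0.7854 × 5 × 1 = 267 kips → 0.75 × 267 = 200 kips.
Bearing (1.2 l_c t F_u ≤ 2.4 d t F_u): upper limit = 2.4·1·0.25·65 = 39 kips.
  Edge l_c = 2.375 − 1.125/2 = 1.812 → r_n = 35.34 kips; interior l_c = 3.875 − 1.125 = 2.75 → r_n = 39 kips.
  R_n,bearing = 1·35.34 + 4·39 = 191.3 kips → 0.75 × 191.3 = 144 kips.
Bearing governs: 144 kips.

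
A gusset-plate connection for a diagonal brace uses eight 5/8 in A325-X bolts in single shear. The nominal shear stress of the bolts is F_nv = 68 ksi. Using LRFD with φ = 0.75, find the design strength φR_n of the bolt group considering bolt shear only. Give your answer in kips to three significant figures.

A_b = π × 0.625² / 4 = 0.3068 in².
R_n = F_nv · A_b · n · n_s = 68 × 0.3068 × 8 × 1 = 166.9 kips.
Design strength φR_n = 0.75 × 166.9 = 125 kips.

125 kips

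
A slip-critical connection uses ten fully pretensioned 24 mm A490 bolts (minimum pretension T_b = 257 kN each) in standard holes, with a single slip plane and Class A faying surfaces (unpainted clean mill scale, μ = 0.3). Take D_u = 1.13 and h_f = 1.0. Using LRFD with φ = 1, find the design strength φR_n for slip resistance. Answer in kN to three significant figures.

871 kN

R_n = μ · D_u · h_f · T_b · n_s · n_b = 0.3 × 1.13 × 1.0 × 257 × 1 × 10 = 871.2 kN.
Design strength φR_n = 1 × 871.2 = 871 kN.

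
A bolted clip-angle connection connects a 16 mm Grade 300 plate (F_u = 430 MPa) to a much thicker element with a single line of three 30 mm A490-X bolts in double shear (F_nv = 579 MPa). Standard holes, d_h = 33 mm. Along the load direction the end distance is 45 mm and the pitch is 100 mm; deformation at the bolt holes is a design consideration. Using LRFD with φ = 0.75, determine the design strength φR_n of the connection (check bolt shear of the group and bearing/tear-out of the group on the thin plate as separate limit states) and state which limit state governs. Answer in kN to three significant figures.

920 kN (bearing governs)

Bolt shear: A_b = π·30²/4 = 706.9 mm²; R_n = 579 × 706.9 × 3 × 2 / 1000 = 2456 kN → 0.75 × 2456 = 1840 kN.
Bearing (1.2 l_c t F_u ≤ 2.4 d t F_u): upper limit = 2.4·30·16·430 / 1000 = 495.4 kN.
  Edge l_c = 45 − 33/2 = 28.5 → r_n = 235.3 kN; interior l_c = 100 − 33 = 67 → r_n = 495.4 kN.
  R_n,bearing = 1·235.3 + 2·495.4 = 1226 kN → 0.75 × 1226 = 920 kN.
Bearing governs: 920 kN.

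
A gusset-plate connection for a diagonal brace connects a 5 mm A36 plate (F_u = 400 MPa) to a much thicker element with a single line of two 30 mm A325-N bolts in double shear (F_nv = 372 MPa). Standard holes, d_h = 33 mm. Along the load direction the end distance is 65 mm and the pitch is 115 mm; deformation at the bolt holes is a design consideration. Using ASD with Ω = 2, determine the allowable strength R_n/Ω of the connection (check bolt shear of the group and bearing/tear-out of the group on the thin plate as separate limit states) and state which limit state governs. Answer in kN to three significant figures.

Bolt shear: A_b = π·30²/4 = 706.9 mm²; R_n = 372 × 706.9 × 2 × 2 / 1000 = 1052 kN → 1052 / 2 = 526 kN.
Bearing (1.2 l_c t F_u ≤ 2.4 d t F_u): upper limit = 2.4·30·5·400 / 1000 = 144 kN.
  Edge l_c = 65 − 33/2 = 48.5 → r_n = 116.4 kN; interior l_c = 115 − 33 = 82 → r_n = 144 kN.
  R_n,bearing = 1·116.4 + 1·144 = 260.4 kN → 260.4 / 2 = 130 kN.
Bearing governs: 130 kN.

130 kN (bearing governs)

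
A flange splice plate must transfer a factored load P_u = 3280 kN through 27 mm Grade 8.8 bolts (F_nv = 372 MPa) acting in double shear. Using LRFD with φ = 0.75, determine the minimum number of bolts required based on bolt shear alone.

11 bolts

A_b = π·27²/4 = 572.6 mm².
Per-bolt design strength φR_n = 0.75 × 372 × 572.6 × 2 / 1000 = 319.5 kN.
n ≥ 3280 / 319.5 = 10.27 → use 11 bolts.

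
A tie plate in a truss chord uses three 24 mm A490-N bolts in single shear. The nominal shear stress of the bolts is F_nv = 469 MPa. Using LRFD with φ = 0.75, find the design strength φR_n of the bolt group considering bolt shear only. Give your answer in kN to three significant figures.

477 kN

A_b = π × 24² / 4 = 452.4 mm².
R_n = F_nv · A_b · n · n_s = 469 × 452.4 × 3 × 1 / 1000 = 636.5 kN.
Design strength φR_n = 0.75 × 636.5 = 477 kN.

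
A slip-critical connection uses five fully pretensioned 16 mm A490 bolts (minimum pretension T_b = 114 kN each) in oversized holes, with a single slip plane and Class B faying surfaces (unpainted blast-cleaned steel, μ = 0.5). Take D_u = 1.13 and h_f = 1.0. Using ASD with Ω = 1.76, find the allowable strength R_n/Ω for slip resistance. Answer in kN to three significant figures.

R_n = μ · D_u · h_f · T_b · n_s · n_b = 0.5 × 1.13 × 1.0 × 114 × 1 × 5 = 322 kN.
Allowable strength R_n/Ω = 322 / 1.76 = 183 kN.

183 kN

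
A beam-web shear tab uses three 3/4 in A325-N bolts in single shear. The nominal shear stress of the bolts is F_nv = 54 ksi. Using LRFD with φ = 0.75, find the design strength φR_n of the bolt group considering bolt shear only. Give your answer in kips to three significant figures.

53.7 kips

A_b = π × 0.75² / 4 = 0.4418 in².
R_n = F_nv · A_b · n · n_s = 54 × 0.4418 × 3 × 1 = 71.57 kips.
Design strength φR_n = 0.75 × 71.57 = 53.7 kips.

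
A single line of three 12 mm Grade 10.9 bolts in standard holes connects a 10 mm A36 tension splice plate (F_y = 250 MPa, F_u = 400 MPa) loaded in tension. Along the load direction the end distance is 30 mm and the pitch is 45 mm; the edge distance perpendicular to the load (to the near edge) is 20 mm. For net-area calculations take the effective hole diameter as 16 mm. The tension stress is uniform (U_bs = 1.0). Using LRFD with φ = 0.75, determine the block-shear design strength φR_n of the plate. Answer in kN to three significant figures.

Shear plane L_v = 30 + 2·45 = 120 mm; A_gv = 120 × 10 = 1200 mm².
A_nv = (120 − 2.5·16) × 10 = 800 mm².
A_nt = (20 − 0.5·16) × 10 = 120 mm².
0.6 F_u A_nv = 192 kN; 0.6 F_y A_gv = 180 kN → shear yielding governs the shear term.
R_n = 180 + 1.0 × 400 × 120 / 1000 = 228 kN.
Design strength φR_n = 0.75 × 228 = 171 kN.

171 kN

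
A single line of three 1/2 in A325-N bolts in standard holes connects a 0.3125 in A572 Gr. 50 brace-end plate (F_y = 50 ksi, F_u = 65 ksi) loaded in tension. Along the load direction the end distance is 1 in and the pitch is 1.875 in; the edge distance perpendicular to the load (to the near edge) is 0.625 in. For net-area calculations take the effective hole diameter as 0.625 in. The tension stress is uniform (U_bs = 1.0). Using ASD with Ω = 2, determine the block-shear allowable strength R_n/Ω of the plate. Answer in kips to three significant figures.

22.6 kips

Shear plane L_v = 1 + 2·1.875 = 4.75 in; A_gv = 4.75 × 0.3125 = 1.484 in².
A_nv = (4.75 − 2.5·0.625) × 0.3125 = 0.9961 in².
A_nt = (0.625 − 0.5·0.625) × 0.3125 = 0.09766 in².
0.6 F_u A_nv = 38.85 kips; 0.6 F_y A_gv = 44.53 kips → shear rupture governs the shear term.
R_n = 38.85 + 1.0 × 65 × 0.09766 = 45.2 kips.
Allowable strength R_n/Ω = 45.2 / 2 = 22.6 kips.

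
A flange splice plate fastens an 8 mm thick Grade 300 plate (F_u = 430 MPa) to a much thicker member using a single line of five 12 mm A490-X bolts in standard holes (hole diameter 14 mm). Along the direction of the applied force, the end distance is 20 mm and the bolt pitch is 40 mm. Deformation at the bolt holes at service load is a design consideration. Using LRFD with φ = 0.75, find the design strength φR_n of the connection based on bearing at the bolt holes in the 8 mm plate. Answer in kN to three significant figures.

Per bolt r_n = 1.2 l_c t F_u ≤ 2.4 d t F_u; upper limit = 2.4 × 12 × 8 × 430 / 1000 = 99.07 kN.
Edge bolt: l_c = 20 − 14/2 = 13 mm → 1.2 × 13 × 8 × 430 / 1000 = 53.66 → r_n = 53.66 kN.
Interior bolts: l_c = 40 − 14 = 26 mm → 1.2 × 26 × 8 × 430 / 1000 = 107.3 → r_n = 99.07 kN.
R_n = 1 × 53.66 + 4 × 99.07 = 450 kN.
Design strength φR_n = 0.75 × 450 = 337 kN.

337 kN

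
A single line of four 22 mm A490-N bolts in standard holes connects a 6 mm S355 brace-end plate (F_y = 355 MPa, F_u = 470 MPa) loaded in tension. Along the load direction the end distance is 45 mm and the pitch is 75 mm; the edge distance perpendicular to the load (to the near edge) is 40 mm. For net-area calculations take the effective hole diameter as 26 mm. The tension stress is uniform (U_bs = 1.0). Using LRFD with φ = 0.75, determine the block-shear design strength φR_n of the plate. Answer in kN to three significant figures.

Shear plane L_v = 45 + 3·75 = 270 mm; A_gv = 270 × 6 = 1620 mm².
A_nv = (270 − 3.5·26) × 6 = 1074 mm².
A_nt = (40 − 0.5·26) × 6 = 162 mm².
0.6 F_u A_nv = 302.9 kN; 0.6 F_y A_gv = 345.1 kN → shear rupture governs the shear term.
R_n = 302.9 + 1.0 × 470 × 162 / 1000 = 379 kN.
Design strength φR_n = 0.75 × 379 = 284 kN.

284 kN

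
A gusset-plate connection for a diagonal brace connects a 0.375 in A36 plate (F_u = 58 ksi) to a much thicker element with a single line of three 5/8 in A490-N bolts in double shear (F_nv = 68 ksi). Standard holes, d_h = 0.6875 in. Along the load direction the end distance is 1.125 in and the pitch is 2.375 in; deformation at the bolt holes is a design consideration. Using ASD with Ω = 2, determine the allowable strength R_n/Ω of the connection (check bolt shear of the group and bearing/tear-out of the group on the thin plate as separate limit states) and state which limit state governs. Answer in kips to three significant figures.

Bolt shear: A_b = π·0.625²/4 = 0.3068 in²; R_n = 68 × 0.3068 × 3 × 2 = 125.2 kips → 125.2 / 2 = 62.6 kips.
Bearing (1.2 l_c t F_u ≤ 2.4 d t F_u): upper limit = 2.4·0.625·0.375·58 = 32.62 kips.
  Edge l_c = 1.125 − 0.6875/2 = 0.7812 → r_n = 20.39 kips; interior l_c = 2.375 − 0.6875 = 1.688 → r_n = 32.62 kips.
  R_n,bearing = 1·20.39 + 2·32.62 = 85.64 kips → 85.64 / 2 = 42.8 kips.
Bearing governs: 42.8 kips.

42.8 kips (bearing governs)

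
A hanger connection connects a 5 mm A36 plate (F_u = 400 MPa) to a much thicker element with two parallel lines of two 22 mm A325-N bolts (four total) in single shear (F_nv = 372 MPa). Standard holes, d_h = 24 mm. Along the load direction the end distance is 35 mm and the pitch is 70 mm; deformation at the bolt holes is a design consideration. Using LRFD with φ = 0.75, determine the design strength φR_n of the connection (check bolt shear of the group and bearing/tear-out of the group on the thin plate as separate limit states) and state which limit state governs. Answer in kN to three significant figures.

241 kN (bearing governs)

Bolt shear: A_b = π·22²/4 = 380.1 mm²; R_n = 372 × 380.1 × 4 × 1 / 1000 = 565.6 kN → 0.75 × 565.6 = 424 kN.
Bearing (1.2 l_c t F_u ≤ 2.4 d t F_u): upper limit = 2.4·22·5·400 / 1000 = 105.6 kN.
  Edge l_c = 35 − 24/2 = 23 → r_n = 55.2 kN; interior l_c = 70 − 24 = 46 → r_n = 105.6 kN.
  R_n,bearing = 2·55.2 + 2·105.6 = 321.6 kN → 0.75 × 321.6 = 241 kN.
Bearing governs: 241 kN.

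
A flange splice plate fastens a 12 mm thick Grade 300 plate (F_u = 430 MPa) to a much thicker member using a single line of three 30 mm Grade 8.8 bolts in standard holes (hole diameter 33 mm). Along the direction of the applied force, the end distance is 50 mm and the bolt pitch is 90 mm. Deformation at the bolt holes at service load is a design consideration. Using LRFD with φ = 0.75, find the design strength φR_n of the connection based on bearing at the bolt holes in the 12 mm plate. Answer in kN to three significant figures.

Per bolt r_n = 1.2 l_c t F_u ≤ 2.4 d t F_u; upper limit = 2.4 × 30 × 12 × 430 / 1000 = 371.5 kN.
Edge bolt: l_c = 50 − 33/2 = 33.5 mm → 1.2 × 33.5 × 12 × 430 / 1000 = 207.4 → r_n = 207.4 kN.
Interior bolts: l_c = 90 − 33 = 57 mm → 1.2 × 57 × 12 × 430 / 1000 = 352.9 → r_n = 352.9 kN.
R_n = 1 × 207.4 + 2 × 352.9 = 913.3 kN.
Design strength φR_n = 0.75 × 913.3 = 685 kN.

685 kN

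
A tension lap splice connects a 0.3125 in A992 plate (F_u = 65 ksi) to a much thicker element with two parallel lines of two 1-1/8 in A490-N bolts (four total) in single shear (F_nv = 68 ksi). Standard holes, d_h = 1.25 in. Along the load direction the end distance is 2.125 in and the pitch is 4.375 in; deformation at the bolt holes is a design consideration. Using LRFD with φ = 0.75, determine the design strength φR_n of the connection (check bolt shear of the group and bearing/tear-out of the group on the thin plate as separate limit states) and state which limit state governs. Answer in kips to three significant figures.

Bolt shear: A_b = π·1.125²/4 = 0.994 in²; R_n = 68 × 0.994 × 4 × 1 = 270.4 kips → 0.75 × 270.4 = 203 kips.
Bearing (1.2 l_c t F_u ≤ 2.4 d t F_u): upper limit = 2.4·1.125·0.3125·65 = 54.84 kips.
  Edge l_c = 2.125 − 1.25/2 = 1.5 → r_n = 36.56 kips; interior l_c = 4.375 − 1.25 = 3.125 → r_n = 54.84 kips.
  R_n,bearing = 2·36.56 + 2·54.84 = 182.8 kips → 0.75 × 182.8 = 137 kips.
Bearing governs: 137 kips.

137 kips (bearing governs)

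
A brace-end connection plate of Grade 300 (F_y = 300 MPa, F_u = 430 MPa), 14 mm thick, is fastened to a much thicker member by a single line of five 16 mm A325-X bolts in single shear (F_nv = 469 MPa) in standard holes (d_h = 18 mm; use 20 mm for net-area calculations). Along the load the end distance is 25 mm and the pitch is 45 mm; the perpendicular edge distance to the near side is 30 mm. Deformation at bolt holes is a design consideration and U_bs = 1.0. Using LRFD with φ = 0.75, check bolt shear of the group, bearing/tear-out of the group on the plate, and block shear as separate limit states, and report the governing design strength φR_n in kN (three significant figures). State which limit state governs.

Bolt shear: A_b = π·16²/4 = 201.1 mm²; R_n = 469 × 201.1 × 5 × 1 / 1000 = 471.5 kN → 0.75 × 471.5 = 354 kN.
Bearing: edge l_c = 16, r_n = 115.6 kN; interior l_c = 27, r_n = 195 kN; R_n = 115.6 + 4·195 = 895.8 kN → 672 kN.
Block shear: A_gv = 2870, A_nv = 1610, A_nt = 280 mm²; R_n = min(0.6F_uA_nv, 0.6F_yA_gv) + U_bs·F_u·A_nt = 535.8 kN → 402 kN.
Bolt shear governs: 354 kN.

354 kN (bolt shear governs)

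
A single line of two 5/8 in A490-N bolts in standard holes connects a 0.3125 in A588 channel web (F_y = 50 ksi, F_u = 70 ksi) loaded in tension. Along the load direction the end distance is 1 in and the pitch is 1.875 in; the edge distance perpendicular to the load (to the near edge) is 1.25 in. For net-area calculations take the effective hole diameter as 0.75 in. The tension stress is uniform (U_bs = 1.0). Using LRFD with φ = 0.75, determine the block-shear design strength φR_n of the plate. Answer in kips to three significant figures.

Shear plane L_v = 1 + 1·1.875 = 2.875 in; A_gv = 2.875 × 0.3125 = 0.8984 in².
A_nv = (2.875 − 1.5·0.75) × 0.3125 = 0.5469 in².
A_nt = (1.25 − 0.5·0.75) × 0.3125 = 0.2734 in².
0.6 F_u A_nv = 22.97 kips; 0.6 F_y A_gv = 26.95 kips → shear rupture governs the shear term.
R_n = 22.97 + 1.0 × 70 × 0.2734 = 42.11 kips.
Design strength φR_n = 0.75 × 42.11 = 31.6 kips.

31.6 kips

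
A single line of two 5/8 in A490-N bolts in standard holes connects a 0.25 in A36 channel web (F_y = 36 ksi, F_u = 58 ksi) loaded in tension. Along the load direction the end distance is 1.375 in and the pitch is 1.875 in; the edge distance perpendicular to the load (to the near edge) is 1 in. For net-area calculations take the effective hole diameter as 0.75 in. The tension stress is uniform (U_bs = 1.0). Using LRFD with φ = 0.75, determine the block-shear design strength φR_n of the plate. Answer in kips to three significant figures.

20 kips

Shear plane L_v = 1.375 + 1·1.875 = 3.25 in; A_gv = 3.25 × 0.25 = 0.8125 in².
A_nv = (3.25 − 1.5·0.75) × 0.25 = 0.5312 in².
A_nt = (1 − 0.5·0.75) × 0.25 = 0.1562 in².
0.6 F_u A_nv = 18.49 kips; 0.6 F_y A_gv = 17.55 kips → shear yielding governs the shear term.
R_n = 17.55 + 1.0 × 58 × 0.1562 = 26.61 kips.
Design strength φR_n = 0.75 × 26.61 = 20 kips.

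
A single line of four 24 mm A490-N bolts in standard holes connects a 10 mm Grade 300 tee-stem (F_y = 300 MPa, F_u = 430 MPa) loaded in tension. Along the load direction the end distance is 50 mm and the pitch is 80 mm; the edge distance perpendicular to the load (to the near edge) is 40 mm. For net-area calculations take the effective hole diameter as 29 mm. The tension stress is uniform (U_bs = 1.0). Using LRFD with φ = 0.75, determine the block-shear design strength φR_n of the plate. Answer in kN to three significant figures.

Shear plane L_v = 50 + 3·80 = 290 mm; A_gv = 290 × 10 = 2900 mm².
A_nv = (290 − 3.5·29) × 10 = 1885 mm².
A_nt = (40 − 0.5·29) × 10 = 255 mm².
0.6 F_u A_nv = 486.3 kN; 0.6 F_y A_gv = 522 kN → shear rupture governs the shear term.
R_n = 486.3 + 1.0 × 430 × 255 / 1000 = 596 kN.
Design strength φR_n = 0.75 × 596 = 447 kN.

447 kN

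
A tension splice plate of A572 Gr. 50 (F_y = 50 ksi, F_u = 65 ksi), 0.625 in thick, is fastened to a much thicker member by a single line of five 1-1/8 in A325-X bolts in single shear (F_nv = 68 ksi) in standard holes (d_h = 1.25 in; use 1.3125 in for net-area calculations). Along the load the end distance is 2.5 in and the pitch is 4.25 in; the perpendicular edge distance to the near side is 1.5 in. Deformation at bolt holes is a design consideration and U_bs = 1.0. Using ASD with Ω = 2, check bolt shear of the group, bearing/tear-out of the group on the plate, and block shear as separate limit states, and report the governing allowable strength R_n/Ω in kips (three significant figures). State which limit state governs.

169 kips (bolt shear governs)

Bolt shear: A_b = π·1.125²/4 = 0.994 in²; R_n = 68 × 0.994 × 5 × 1 = 338 kips → 338 / 2 = 169 kips.
Bearing: edge l_c = 1.875, r_n = 91.41 kips; interior l_c = 3, r_n = 109.7 kips; R_n = 91.41 + 4·109.7 = 530.2 kips → 265 kips.
Block shear: A_gv = 12.19, A_nv = 8.496, A_nt = 0.5273 in²; R_n = min(0.6F_uA_nv, 0.6F_yA_gv) + U_bs·F_u·A_nt = 365.6 kips → 183 kips.
Bolt shear governs: 169 kips.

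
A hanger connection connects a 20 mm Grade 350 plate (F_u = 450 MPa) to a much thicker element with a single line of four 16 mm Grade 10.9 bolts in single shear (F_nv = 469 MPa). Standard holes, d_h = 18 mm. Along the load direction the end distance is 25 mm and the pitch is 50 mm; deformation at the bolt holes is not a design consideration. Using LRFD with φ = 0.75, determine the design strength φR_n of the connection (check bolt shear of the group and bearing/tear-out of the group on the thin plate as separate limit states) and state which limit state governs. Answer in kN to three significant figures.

283 kN (bolt shear governs)

Bolt shear: A_b = π·16²/4 = 201.1 mm²; R_n = 469 × 201.1 × 4 × 1 / 1000 = 377.2 kN → 0.75 × 377.2 = 283 kN.
Bearing (1.5 l_c t F_u ≤ 3.0 d t F_u): upper limit = 3.0·16·20·450 / 1000 = 432 kN.
  Edge l_c = 25 − 18/2 = 16 → r_n = 216 kN; interior l_c = 50 − 18 = 32 → r_n = 432 kN.
  R_n,bearing = 1·216 + 3·432 = 1512 kN → 0.75 × 1512 = 1130 kN.
Bolt shear governs: 283 kN.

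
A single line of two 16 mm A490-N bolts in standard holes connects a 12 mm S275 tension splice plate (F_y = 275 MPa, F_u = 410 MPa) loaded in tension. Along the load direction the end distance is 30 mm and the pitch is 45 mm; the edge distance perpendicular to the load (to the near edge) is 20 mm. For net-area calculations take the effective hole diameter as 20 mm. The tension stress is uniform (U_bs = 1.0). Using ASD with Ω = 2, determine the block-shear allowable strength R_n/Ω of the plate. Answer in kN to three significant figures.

Shear plane L_v = 30 + 1·45 = 75 mm; A_gv = 75 × 12 = 900 mm².
A_nv = (75 − 1.5·20) × 12 = 540 mm².
A_nt = (20 − 0.5·20) × 12 = 120 mm².
0.6 F_u A_nv = 132.8 kN; 0.6 F_y A_gv = 148.5 kN → shear rupture governs the shear term.
R_n = 132.8 + 1.0 × 410 × 120 / 1000 = 182 kN.
Allowable strength R_n/Ω = 182 / 2 = 91 kN.

91 kN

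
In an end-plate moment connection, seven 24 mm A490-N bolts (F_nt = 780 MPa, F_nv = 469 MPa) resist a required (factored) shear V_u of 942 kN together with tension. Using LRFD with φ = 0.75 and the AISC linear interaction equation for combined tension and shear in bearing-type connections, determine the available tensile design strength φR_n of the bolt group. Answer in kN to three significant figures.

A_b = π·24²/4 = 452.4 mm²; f_rv = 942 × 1000 / (7 × 452.4) = 297.5 MPa.
F'_nt = 1.3 F_nt − (F_nt / φF_nv) f_rv = 1.3·780 − (780/(0.75·469))·297.5 = 354.4 MPa, capped at F_nt → F'_nt = 354.4 MPa.
R_n = F'_nt · A_b · n = 354.4 × 452.4 × 7 / 1000 = 1122 kN.
Design strength φR_n = 0.75 × 1122 = 842 kN.

842 kN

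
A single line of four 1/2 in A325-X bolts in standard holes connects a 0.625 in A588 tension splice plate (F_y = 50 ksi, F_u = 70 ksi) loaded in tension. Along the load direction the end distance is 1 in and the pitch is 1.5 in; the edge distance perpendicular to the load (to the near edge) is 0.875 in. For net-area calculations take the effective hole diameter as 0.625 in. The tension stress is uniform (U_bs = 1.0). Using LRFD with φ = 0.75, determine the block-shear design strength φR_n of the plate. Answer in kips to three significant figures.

Shear plane L_v = 1 + 3·1.5 = 5.5 in; A_gv = 5.5 × 0.625 = 3.438 in².
A_nv = (5.5 − 3.5·0.625) × 0.625 = 2.07 in².
A_nt = (0.875 − 0.5·0.625) × 0.625 = 0.3516 in².
0.6 F_u A_nv = 86.95 kips; 0.6 F_y A_gv = 103.1 kips → shear rupture governs the shear term.
R_n = 86.95 + 1.0 × 70 × 0.3516 = 111.6 kips.
Design strength φR_n = 0.75 × 111.6 = 83.7 kips.

83.7 kips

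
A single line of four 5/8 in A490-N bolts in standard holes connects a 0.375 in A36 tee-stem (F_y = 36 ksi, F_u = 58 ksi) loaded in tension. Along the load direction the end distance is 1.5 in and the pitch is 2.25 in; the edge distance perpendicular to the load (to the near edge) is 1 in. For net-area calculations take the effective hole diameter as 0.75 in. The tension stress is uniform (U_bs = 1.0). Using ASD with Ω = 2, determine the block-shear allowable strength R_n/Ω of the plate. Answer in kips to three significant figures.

40.2 kips

Shear plane L_v = 1.5 + 3·2.25 = 8.25 in; A_gv = 8.25 × 0.375 = 3.094 in².
A_nv = (8.25 − 3.5·0.75) × 0.375 = 2.109 in².
A_nt = (1 − 0.5·0.75) × 0.375 = 0.2344 in².
0.6 F_u A_nv = 73.41 kips; 0.6 F_y A_gv = 66.82 kips → shear yielding governs the shear term.
R_n = 66.82 + 1.0 × 58 × 0.2344 = 80.42 kips.
Allowable strength R_n/Ω = 80.42 / 2 = 40.2 kips.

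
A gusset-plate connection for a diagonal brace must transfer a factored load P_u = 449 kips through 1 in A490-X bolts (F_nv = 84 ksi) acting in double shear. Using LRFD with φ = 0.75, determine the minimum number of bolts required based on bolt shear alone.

A_b = π·1²/4 = 0.7854 in².
Per-bolt design strength φR_n = 0.75 × 84 × 0.7854 × 2 = 98.96 kips.
n ≥ 449 / 98.96 = 4.537 → use 5 bolts.

5 bolts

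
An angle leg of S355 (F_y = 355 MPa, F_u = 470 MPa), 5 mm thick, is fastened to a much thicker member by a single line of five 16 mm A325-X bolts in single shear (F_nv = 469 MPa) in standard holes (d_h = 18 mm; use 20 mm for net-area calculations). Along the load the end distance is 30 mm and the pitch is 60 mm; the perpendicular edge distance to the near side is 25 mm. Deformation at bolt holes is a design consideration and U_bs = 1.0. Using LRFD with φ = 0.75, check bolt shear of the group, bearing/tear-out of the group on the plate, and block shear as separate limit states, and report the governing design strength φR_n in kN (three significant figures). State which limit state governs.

217 kN (block shear governs)

Bolt shear: A_b = π·16²/4 = 201.1 mm²; R_n = 469 × 201.1 × 5 × 1 / 1000 = 471.5 kN → 0.75 × 471.5 = 354 kN.
Bearing: edge l_c = 21, r_n = 59.22 kN; interior l_c = 42, r_n = 90.24 kN; R_n = 59.22 + 4·90.24 = 420.2 kN → 315 kN.
Block shear: A_gv = 1350, A_nv = 900, A_nt = 75 mm²; R_n = min(0.6F_uA_nv, 0.6F_yA_gv) + U_bs·F_u·A_nt = 289.1 kN → 217 kN.
Block shear governs: 217 kN.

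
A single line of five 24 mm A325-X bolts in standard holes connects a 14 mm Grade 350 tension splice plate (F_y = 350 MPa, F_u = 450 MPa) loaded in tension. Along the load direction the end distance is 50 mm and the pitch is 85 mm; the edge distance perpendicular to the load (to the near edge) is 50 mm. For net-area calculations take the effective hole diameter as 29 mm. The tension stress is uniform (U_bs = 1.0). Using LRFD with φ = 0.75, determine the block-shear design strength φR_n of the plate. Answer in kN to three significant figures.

Shear plane L_v = 50 + 4·85 = 390 mm; A_gv = 390 × 14 = 5460 mm².
A_nv = (390 − 4.5·29) × 14 = 3633 mm².
A_nt = (50 − 0.5·29) × 14 = 497 mm².
0.6 F_u A_nv = 980.9 kN; 0.6 F_y A_gv = 1147 kN → shear rupture governs the shear term.
R_n = 980.9 + 1.0 × 450 × 497 / 1000 = 1205 kN.
Design strength φR_n = 0.75 × 1205 = 903 kN.

903 kN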